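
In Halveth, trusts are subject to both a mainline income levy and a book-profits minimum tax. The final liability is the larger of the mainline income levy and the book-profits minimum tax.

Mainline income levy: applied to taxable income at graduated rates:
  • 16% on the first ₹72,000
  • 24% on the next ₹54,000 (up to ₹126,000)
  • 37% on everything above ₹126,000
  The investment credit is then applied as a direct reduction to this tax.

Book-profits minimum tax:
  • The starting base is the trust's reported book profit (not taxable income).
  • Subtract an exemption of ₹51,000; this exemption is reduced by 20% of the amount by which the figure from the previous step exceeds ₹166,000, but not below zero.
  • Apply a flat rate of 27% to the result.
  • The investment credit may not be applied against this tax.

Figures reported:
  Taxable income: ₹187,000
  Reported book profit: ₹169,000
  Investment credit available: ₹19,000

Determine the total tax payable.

Mainline income levy:
  ₹72,000 × 16% = ₹11,520
  ₹54,000 × 24% = ₹12,960
  ₹61,000 × 37% = ₹22,570
  → ₹47,050
  Less investment credit ₹19,000 → ₹28,050

Book-profits minimum tax:
  Base (reported book profit): ₹169,000
  Exemption: ₹51,000 − 20% × (₹169,000 − ₹166,000) = ₹51,000 − ₹600 = ₹50,400
  Base: ₹169,000 − ₹50,400 = ₹118,600
  ₹118,600 × 27% = ₹32,022

₹32,022 > ₹28,050, so the book-profits minimum tax is the binding amount.

₹32,022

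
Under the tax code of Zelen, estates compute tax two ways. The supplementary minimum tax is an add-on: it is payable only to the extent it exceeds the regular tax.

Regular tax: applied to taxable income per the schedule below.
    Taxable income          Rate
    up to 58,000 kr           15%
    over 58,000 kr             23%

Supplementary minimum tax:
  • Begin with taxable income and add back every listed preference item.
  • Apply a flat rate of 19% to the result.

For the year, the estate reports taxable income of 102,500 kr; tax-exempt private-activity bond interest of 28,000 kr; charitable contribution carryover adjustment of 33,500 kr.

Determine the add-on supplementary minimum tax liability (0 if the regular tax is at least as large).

12,225 kr

Regular tax:
  58,000 kr × 15% = 8,700 kr
  44,500 kr × 23% = 10,235 kr
  → 18,935 kr

Supplementary minimum tax:
  Adjusted income: 102,500 kr + 28,000 kr + 33,500 kr = 164,000 kr
  164,000 kr × 19% = 31,160 kr

Excess of supplementary minimum tax over regular tax: 31,160 kr − 18,935 kr = 12,225 kr.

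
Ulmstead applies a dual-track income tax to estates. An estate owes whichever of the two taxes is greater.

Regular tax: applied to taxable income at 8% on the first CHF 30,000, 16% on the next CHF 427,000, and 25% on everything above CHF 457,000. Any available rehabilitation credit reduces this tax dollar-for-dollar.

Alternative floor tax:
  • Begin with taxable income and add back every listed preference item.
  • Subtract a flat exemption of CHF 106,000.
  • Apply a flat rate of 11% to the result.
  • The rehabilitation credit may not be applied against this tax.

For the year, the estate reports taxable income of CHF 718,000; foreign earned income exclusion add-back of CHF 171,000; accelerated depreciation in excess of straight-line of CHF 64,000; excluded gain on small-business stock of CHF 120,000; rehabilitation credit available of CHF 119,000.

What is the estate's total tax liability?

Alternative floor tax:
  Adjusted income: CHF 718,000 + CHF 171,000 + CHF 64,000 + CHF 120,000 = CHF 1,073,000
  Less exemption CHF 106,000 → base CHF 967,000
  CHF 967,000 × 11% = CHF 106,370

Regular tax:
  CHF 30,000 × 8% = CHF 2,400
  CHF 427,000 × 16% = CHF 68,320
  CHF 261,000 × 25% = CHF 65,250
  → CHF 135,970
  Less rehabilitation credit CHF 119,000 → CHF 16,970

CHF 106,370 > CHF 16,970, so the alternative floor tax is the binding amount.

CHF 106,370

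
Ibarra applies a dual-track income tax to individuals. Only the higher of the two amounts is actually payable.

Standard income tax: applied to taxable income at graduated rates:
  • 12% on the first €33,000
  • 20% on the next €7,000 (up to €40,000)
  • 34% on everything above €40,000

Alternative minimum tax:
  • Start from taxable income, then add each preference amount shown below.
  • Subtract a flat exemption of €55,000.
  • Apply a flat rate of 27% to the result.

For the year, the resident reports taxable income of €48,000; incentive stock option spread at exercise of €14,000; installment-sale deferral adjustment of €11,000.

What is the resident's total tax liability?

€8,080

Alternative minimum tax:
  Adjusted income: €48,000 + €14,000 + €11,000 = €73,000
  Less exemption €55,000 → base €18,000
  €18,000 × 27% = €4,860

Standard income tax:
  €33,000 × 12% = €3,960
  €7,000 × 20% = €1,400
  €8,000 × 34% = €2,720
  → €8,080

€8,080 > €4,860, so the standard income tax governs.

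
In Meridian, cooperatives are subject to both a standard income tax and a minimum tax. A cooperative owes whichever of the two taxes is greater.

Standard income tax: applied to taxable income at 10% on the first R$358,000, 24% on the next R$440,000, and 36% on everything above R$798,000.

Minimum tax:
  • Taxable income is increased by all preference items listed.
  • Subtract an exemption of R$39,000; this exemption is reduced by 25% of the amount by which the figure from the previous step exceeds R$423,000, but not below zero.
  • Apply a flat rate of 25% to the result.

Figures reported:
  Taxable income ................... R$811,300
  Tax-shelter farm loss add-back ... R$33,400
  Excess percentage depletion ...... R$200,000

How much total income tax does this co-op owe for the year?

R$261,175

Minimum tax:
  Adjusted income: R$811,300 + R$33,400 + R$200,000 = R$1,044,700
  Exemption: 25% × (R$1,044,700 − R$423,000) = R$155,425 ≥ R$39,000, so the exemption is fully phased out
  Base: R$1,044,700 − R$0 = R$1,044,700
  R$1,044,700 × 25% = R$261,175

Standard income tax:
  R$358,000 × 10% = R$35,800
  R$440,000 × 24% = R$105,600
  R$13,300 × 36% = R$4,788
  → R$146,188

R$261,175 > R$146,188, so the minimum tax is the binding amount.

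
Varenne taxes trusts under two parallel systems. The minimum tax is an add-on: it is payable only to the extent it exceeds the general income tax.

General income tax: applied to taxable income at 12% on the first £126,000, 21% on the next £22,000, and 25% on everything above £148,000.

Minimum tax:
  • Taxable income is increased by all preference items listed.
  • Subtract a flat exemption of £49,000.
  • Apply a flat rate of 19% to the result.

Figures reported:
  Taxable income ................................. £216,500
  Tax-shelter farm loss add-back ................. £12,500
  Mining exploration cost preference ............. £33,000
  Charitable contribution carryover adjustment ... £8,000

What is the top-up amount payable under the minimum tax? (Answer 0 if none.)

Minimum tax:
  Adjusted income: £216,500 + £12,500 + £33,000 + £8,000 = £270,000
  Less exemption £49,000 → base £221,000
  £221,000 × 19% = £41,990

General income tax:
  £126,000 × 12% = £15,120
  £22,000 × 21% = £4,620
  £68,500 × 25% = £17,125
  → £36,865

Excess of minimum tax over general income tax: £41,990 − £36,865 = £5,125.

£5,125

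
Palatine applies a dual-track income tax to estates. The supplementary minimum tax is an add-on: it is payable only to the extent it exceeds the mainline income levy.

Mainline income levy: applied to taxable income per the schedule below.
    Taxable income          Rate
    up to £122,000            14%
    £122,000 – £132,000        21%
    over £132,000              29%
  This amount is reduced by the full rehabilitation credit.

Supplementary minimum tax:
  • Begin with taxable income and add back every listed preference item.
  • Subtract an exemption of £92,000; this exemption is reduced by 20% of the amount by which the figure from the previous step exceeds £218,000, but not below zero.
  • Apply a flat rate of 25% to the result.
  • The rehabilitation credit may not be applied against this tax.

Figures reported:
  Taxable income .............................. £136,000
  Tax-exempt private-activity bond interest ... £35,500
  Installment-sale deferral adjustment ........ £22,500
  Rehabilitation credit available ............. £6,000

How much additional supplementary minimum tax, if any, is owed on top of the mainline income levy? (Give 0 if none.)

Supplementary minimum tax:
  Adjusted income: £136,000 + £35,500 + £22,500 = £194,000
  Exemption: £194,000 ≤ £218,000, so full £92,000 applies
  Base: £194,000 − £92,000 = £102,000
  £102,000 × 25% = £25,500

Mainline income levy:
  £122,000 × 14% = £17,080
  £10,000 × 21% = £2,100
  £4,000 × 29% = £1,160
  → £20,340
  Less rehabilitation credit £6,000 → £14,340

Excess of supplementary minimum tax over mainline income levy: £25,500 − £14,340 = £11,160.

£11,160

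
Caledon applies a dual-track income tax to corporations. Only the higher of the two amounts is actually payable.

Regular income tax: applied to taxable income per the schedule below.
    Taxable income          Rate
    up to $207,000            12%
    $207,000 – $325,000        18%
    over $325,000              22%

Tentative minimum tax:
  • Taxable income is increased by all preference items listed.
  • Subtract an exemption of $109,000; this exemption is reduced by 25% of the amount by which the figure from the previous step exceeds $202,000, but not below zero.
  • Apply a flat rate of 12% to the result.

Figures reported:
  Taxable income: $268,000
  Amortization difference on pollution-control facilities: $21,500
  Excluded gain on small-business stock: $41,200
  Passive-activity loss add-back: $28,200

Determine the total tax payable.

Regular income tax:
  $207,000 × 12% = $24,840
  $61,000 × 18% = $10,980
  → $35,820

Tentative minimum tax:
  Adjusted income: $268,000 + $21,500 + $41,200 + $28,200 = $358,900
  Exemption: $109,000 − 25% × ($358,900 − $202,000) = $109,000 − $39,225 = $69,775
  Base: $358,900 − $69,775 = $289,125
  $289,125 × 12% = $34,695

$35,820 > $34,695, so the regular income tax governs.

$35,820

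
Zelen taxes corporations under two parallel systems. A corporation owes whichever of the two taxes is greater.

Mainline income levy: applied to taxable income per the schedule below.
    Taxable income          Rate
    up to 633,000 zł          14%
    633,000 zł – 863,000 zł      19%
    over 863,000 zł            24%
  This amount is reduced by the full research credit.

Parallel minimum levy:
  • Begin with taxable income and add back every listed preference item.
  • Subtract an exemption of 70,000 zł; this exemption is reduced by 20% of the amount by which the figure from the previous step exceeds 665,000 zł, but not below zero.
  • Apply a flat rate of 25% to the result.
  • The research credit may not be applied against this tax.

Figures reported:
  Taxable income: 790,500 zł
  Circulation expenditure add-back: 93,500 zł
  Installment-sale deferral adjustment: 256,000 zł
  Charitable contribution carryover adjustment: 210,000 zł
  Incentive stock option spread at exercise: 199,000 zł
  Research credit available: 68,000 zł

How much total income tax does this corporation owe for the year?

387,250 zł

Parallel minimum levy:
  Adjusted income: 790,500 zł + 93,500 zł + 256,000 zł + 210,000 zł + 199,000 zł = 1,549,000 zł
  Exemption: 20% × (1,549,000 zł − 665,000 zł) = 176,800 zł ≥ 70,000 zł, so the exemption is fully phased out
  Base: 1,549,000 zł − 0 zł = 1,549,000 zł
  1,549,000 zł × 25% = 387,250 zł

Mainline income levy:
  633,000 zł × 14% = 88,620 zł
  157,500 zł × 19% = 29,925 zł
  → 118,545 zł
  Less research credit 68,000 zł → 50,545 zł

387,250 zł > 50,545 zł, so the parallel minimum levy is the binding amount.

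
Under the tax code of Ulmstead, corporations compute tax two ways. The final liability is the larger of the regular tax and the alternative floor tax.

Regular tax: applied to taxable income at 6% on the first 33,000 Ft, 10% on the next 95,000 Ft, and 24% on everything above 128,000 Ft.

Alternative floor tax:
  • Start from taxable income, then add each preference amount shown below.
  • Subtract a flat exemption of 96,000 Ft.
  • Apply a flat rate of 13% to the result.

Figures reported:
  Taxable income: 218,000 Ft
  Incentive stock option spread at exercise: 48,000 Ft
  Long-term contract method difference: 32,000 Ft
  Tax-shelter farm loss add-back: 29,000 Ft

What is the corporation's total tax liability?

Regular tax:
  33,000 Ft × 6% = 1,980 Ft
  95,000 Ft × 10% = 9,500 Ft
  90,000 Ft × 24% = 21,600 Ft
  → 33,080 Ft

Alternative floor tax:
  Adjusted income: 218,000 Ft + 48,000 Ft + 32,000 Ft + 29,000 Ft = 327,000 Ft
  Less exemption 96,000 Ft → base 231,000 Ft
  231,000 Ft × 13% = 30,030 Ft

33,080 Ft > 30,030 Ft, so the regular tax governs.

33,080 Ft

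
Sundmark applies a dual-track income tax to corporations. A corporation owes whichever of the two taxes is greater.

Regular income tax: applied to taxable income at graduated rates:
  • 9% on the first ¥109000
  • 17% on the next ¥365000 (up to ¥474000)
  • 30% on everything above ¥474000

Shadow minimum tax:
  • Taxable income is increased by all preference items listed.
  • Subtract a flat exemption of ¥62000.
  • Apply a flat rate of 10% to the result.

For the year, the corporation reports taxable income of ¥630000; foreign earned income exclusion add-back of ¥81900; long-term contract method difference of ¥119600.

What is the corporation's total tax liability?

Regular income tax:
  ¥109000 × 9% = ¥9810
  ¥365000 × 17% = ¥62050
  ¥156000 × 30% = ¥46800
  → ¥118660

Shadow minimum tax:
  Adjusted income: ¥630000 + ¥81900 + ¥119600 = ¥831500
  Less exemption ¥62000 → base ¥769500
  ¥769500 × 10% = ¥76950

¥118660 > ¥76950, so the regular income tax governs.

¥118660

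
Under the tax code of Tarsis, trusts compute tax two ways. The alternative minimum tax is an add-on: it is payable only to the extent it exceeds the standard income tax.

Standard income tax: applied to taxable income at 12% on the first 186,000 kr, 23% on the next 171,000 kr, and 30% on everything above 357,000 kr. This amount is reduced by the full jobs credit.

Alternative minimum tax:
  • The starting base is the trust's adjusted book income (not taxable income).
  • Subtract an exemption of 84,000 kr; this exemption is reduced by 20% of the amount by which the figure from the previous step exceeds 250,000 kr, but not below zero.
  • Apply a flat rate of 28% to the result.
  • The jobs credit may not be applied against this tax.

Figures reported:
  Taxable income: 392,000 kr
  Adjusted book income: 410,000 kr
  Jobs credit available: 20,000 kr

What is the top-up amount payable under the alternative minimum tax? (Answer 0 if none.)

Standard income tax:
  186,000 kr × 12% = 22,320 kr
  171,000 kr × 23% = 39,330 kr
  35,000 kr × 30% = 10,500 kr
  → 72,150 kr
  Less jobs credit 20,000 kr → 52,150 kr

Alternative minimum tax:
  Base (adjusted book income): 410,000 kr
  Exemption: 84,000 kr − 20% × (410,000 kr − 250,000 kr) = 84,000 kr − 32,000 kr = 52,000 kr
  Base: 410,000 kr − 52,000 kr = 358,000 kr
  358,000 kr × 28% = 100,240 kr

Excess of alternative minimum tax over standard income tax: 100,240 kr − 52,150 kr = 48,090 kr.

48,090 kr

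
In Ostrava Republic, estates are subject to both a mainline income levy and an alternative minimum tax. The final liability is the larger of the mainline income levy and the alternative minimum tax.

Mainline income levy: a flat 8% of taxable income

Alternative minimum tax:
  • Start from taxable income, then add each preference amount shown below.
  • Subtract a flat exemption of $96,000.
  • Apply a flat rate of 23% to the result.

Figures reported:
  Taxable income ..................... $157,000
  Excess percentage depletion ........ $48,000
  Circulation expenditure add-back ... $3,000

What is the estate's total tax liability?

$25,760

Mainline income levy:
  $157,000 × 8% = $12,560

Alternative minimum tax:
  Adjusted income: $157,000 + $48,000 + $3,000 = $208,000
  Less exemption $96,000 → base $112,000
  $112,000 × 23% = $25,760

$25,760 > $12,560, so the alternative minimum tax is the binding amount.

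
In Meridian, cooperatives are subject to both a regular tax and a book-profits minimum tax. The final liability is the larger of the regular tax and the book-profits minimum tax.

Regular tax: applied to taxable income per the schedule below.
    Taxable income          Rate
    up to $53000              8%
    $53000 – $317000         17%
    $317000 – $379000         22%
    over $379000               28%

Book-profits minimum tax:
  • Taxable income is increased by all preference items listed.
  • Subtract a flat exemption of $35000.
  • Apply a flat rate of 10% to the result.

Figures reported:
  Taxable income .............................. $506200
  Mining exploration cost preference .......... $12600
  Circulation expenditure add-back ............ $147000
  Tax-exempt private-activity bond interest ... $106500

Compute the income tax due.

$98376

Regular tax:
  $53000 × 8% = $4240
  $264000 × 17% = $44880
  $62000 × 22% = $13640
  $127200 × 28% = $35616
  → $98376

Book-profits minimum tax:
  Adjusted income: $506200 + $12600 + $147000 + $106500 = $772300
  Less exemption $35000 → base $737300
  $737300 × 10% = $73730

$98376 > $73730, so the regular tax governs.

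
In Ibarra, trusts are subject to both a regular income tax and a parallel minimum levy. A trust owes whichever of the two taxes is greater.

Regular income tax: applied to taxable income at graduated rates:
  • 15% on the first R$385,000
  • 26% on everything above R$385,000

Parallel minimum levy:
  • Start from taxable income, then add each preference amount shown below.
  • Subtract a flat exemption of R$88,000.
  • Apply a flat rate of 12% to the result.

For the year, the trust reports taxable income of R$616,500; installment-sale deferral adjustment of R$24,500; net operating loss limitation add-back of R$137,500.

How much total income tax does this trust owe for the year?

Regular income tax:
  R$385,000 × 15% = R$57,750
  R$231,500 × 26% = R$60,190
  → R$117,940

Parallel minimum levy:
  Adjusted income: R$616,500 + R$24,500 + R$137,500 = R$778,500
  Less exemption R$88,000 → base R$690,500
  R$690,500 × 12% = R$82,860

R$117,940 > R$82,860, so the regular income tax governs.

R$117,940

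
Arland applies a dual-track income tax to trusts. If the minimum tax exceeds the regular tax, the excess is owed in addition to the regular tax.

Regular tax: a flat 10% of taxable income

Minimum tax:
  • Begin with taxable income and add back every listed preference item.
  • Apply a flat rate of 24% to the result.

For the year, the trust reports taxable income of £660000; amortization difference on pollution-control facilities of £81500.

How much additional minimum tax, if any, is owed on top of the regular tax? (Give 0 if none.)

Minimum tax:
  Adjusted income: £660000 + £81500 = £741500
  £741500 × 24% = £177960

Regular tax:
  £660000 × 10% = £66000

Excess of minimum tax over regular tax: £177960 − £66000 = £111960.

£111960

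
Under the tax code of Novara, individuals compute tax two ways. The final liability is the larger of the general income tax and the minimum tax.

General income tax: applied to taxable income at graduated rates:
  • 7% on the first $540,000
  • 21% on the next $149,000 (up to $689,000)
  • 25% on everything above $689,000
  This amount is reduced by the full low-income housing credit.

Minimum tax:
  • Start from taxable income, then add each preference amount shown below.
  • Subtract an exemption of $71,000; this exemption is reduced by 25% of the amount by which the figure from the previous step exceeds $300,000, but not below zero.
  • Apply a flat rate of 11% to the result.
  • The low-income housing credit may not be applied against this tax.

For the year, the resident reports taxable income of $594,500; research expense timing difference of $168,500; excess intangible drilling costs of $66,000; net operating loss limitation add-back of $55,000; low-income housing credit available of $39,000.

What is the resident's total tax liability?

Minimum tax:
  Adjusted income: $594,500 + $168,500 + $66,000 + $55,000 = $884,000
  Exemption: 25% × ($884,000 − $300,000) = $146,000 ≥ $71,000, so the exemption is fully phased out
  Base: $884,000 − $0 = $884,000
  $884,000 × 11% = $97,240

General income tax:
  $540,000 × 7% = $37,800
  $54,500 × 21% = $11,445
  → $49,245
  Less low-income housing credit $39,000 → $10,245

$97,240 > $10,245, so the minimum tax is the binding amount.

$97,240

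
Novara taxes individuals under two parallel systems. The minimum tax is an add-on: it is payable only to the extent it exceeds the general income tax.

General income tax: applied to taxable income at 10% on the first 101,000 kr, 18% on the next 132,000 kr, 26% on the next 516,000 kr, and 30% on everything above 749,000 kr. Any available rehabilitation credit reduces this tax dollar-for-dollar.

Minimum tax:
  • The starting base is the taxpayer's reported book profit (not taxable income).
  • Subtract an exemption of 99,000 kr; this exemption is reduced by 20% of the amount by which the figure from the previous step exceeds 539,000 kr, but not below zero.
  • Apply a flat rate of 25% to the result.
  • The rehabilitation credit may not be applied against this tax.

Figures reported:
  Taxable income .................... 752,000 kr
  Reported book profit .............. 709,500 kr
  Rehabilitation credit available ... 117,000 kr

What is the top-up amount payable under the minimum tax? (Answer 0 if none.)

Minimum tax:
  Base (reported book profit): 709,500 kr
  Exemption: 99,000 kr − 20% × (709,500 kr − 539,000 kr) = 99,000 kr − 34,100 kr = 64,900 kr
  Base: 709,500 kr − 64,900 kr = 644,600 kr
  644,600 kr × 25% = 161,150 kr

General income tax:
  101,000 kr × 10% = 10,100 kr
  132,000 kr × 18% = 23,760 kr
  516,000 kr × 26% = 134,160 kr
  3,000 kr × 30% = 900 kr
  → 168,920 kr
  Less rehabilitation credit 117,000 kr → 51,920 kr

Excess of minimum tax over general income tax: 161,150 kr − 51,920 kr = 109,230 kr.

109,230 kr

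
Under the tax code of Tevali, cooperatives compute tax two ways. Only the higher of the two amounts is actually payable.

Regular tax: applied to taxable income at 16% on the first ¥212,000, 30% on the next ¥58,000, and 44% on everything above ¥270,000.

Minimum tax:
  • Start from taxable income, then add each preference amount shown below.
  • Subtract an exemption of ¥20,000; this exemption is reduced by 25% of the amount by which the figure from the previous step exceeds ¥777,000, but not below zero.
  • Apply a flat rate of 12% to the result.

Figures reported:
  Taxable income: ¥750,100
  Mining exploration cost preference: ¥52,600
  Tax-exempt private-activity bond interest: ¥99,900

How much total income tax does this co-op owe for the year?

¥262,564

Regular tax:
  ¥212,000 × 16% = ¥33,920
  ¥58,000 × 30% = ¥17,400
  ¥480,100 × 44% = ¥211,244
  → ¥262,564

Minimum tax:
  Adjusted income: ¥750,100 + ¥52,600 + ¥99,900 = ¥902,600
  Exemption: 25% × (¥902,600 − ¥777,000) = ¥31,400 ≥ ¥20,000, so the exemption is fully phased out
  Base: ¥902,600 − ¥0 = ¥902,600
  ¥902,600 × 12% = ¥108,312

¥262,564 > ¥108,312, so the regular tax governs.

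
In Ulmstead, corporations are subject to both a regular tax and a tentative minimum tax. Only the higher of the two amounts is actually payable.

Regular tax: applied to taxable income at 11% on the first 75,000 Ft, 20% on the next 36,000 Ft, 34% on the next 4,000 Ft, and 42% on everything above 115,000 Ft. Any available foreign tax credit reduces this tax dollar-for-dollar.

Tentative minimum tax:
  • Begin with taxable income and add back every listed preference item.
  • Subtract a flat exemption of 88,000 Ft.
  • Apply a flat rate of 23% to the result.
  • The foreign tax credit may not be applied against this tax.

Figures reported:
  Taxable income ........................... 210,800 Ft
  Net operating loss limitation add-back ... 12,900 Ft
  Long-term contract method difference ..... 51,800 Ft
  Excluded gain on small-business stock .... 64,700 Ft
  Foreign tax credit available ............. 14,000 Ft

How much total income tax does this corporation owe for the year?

58,006 Ft

Tentative minimum tax:
  Adjusted income: 210,800 Ft + 12,900 Ft + 51,800 Ft + 64,700 Ft = 340,200 Ft
  Less exemption 88,000 Ft → base 252,200 Ft
  252,200 Ft × 23% = 58,006 Ft

Regular tax:
  75,000 Ft × 11% = 8,250 Ft
  36,000 Ft × 20% = 7,200 Ft
  4,000 Ft × 34% = 1,360 Ft
  95,800 Ft × 42% = 40,236 Ft
  → 57,046 Ft
  Less foreign tax credit 14,000 Ft → 43,046 Ft

58,006 Ft > 43,046 Ft, so the tentative minimum tax is the binding amount.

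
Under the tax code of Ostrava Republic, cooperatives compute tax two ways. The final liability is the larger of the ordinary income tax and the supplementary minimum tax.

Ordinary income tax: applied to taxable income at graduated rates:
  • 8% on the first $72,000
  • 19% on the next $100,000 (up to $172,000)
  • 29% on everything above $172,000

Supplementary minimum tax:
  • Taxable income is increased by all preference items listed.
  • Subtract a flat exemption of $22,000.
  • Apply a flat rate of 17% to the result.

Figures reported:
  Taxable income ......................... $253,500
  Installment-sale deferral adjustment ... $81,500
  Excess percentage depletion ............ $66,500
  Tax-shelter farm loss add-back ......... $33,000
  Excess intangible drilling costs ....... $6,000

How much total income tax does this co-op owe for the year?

$71,145

Supplementary minimum tax:
  Adjusted income: $253,500 + $81,500 + $66,500 + $33,000 + $6,000 = $440,500
  Less exemption $22,000 → base $418,500
  $418,500 × 17% = $71,145

Ordinary income tax:
  $72,000 × 8% = $5,760
  $100,000 × 19% = $19,000
  $81,500 × 29% = $23,635
  → $48,395

$71,145 > $48,395, so the supplementary minimum tax is the binding amount.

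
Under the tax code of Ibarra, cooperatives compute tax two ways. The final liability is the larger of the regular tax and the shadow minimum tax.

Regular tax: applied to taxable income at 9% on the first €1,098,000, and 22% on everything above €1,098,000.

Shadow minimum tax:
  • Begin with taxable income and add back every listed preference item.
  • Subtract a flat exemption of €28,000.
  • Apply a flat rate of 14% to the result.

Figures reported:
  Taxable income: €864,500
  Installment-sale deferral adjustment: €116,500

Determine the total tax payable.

Shadow minimum tax:
  Adjusted income: €864,500 + €116,500 = €981,000
  Less exemption €28,000 → base €953,000
  €953,000 × 14% = €133,420

Regular tax:
  €864,500 × 9% = €77,805

€133,420 > €77,805, so the shadow minimum tax is the binding amount.

€133,420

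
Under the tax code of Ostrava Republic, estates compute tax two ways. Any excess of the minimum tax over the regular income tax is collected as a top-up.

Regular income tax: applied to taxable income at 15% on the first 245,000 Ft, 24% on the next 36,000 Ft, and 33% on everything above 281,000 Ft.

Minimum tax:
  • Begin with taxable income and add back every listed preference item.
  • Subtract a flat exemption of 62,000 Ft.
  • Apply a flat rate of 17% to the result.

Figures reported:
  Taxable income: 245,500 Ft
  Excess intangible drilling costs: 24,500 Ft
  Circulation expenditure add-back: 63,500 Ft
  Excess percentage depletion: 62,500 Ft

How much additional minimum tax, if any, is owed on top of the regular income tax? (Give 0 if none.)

Minimum tax:
  Adjusted income: 245,500 Ft + 24,500 Ft + 63,500 Ft + 62,500 Ft = 396,000 Ft
  Less exemption 62,000 Ft → base 334,000 Ft
  334,000 Ft × 17% = 56,780 Ft

Regular income tax:
  245,000 Ft × 15% = 36,750 Ft
  500 Ft × 24% = 120 Ft
  → 36,870 Ft

Excess of minimum tax over regular income tax: 56,780 Ft − 36,870 Ft = 19,910 Ft.

19,910 Ft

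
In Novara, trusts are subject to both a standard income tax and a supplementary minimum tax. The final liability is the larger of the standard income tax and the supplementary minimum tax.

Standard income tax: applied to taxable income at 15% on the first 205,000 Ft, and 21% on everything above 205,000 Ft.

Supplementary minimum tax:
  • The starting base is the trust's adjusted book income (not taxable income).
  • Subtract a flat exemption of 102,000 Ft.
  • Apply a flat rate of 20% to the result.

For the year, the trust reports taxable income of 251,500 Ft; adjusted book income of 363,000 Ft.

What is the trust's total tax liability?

Standard income tax:
  205,000 Ft × 15% = 30,750 Ft
  46,500 Ft × 21% = 9,765 Ft
  → 40,515 Ft

Supplementary minimum tax:
  Base (adjusted book income): 363,000 Ft
  Less exemption 102,000 Ft → base 261,000 Ft
  261,000 Ft × 20% = 52,200 Ft

52,200 Ft > 40,515 Ft, so the supplementary minimum tax is the binding amount.

52,200 Ft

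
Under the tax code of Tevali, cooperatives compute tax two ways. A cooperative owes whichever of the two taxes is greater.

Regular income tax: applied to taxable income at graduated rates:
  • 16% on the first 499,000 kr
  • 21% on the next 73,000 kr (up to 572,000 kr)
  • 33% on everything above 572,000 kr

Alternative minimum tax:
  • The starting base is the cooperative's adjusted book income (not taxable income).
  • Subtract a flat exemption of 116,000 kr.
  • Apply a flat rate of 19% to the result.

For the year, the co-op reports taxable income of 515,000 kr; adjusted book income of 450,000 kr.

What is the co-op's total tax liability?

Regular income tax:
  499,000 kr × 16% = 79,840 kr
  16,000 kr × 21% = 3,360 kr
  → 83,200 kr

Alternative minimum tax:
  Base (adjusted book income): 450,000 kr
  Less exemption 116,000 kr → base 334,000 kr
  334,000 kr × 19% = 63,460 kr

83,200 kr > 63,460 kr, so the regular income tax governs.

83,200 kr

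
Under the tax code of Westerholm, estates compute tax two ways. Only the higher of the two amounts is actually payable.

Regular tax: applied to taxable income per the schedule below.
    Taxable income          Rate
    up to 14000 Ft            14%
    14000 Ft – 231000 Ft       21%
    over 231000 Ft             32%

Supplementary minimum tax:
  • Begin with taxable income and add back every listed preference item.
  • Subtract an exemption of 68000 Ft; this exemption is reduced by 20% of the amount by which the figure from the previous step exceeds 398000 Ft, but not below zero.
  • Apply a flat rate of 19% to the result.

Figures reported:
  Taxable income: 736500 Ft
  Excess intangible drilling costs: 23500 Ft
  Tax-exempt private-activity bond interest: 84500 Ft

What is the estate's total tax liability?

209290 Ft

Regular tax:
  14000 Ft × 14% = 1960 Ft
  217000 Ft × 21% = 45570 Ft
  505500 Ft × 32% = 161760 Ft
  → 209290 Ft

Supplementary minimum tax:
  Adjusted income: 736500 Ft + 23500 Ft + 84500 Ft = 844500 Ft
  Exemption: 20% × (844500 Ft − 398000 Ft) = 89300 Ft ≥ 68000 Ft, so the exemption is fully phased out
  Base: 844500 Ft − 0 Ft = 844500 Ft
  844500 Ft × 19% = 160455 Ft

209290 Ft > 160455 Ft, so the regular tax governs.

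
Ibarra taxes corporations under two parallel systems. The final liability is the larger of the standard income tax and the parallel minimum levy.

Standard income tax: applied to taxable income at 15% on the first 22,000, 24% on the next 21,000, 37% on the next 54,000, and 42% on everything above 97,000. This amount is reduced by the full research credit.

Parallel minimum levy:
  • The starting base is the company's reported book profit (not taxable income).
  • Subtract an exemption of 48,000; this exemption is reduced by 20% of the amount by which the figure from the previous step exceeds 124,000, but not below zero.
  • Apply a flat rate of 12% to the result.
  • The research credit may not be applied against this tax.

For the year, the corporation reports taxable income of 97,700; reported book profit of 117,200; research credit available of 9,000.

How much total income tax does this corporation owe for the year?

19,614

Parallel minimum levy:
  Base (reported book profit): 117,200
  Exemption: 117,200 ≤ 124,000, so full 48,000 applies
  Base: 117,200 − 48,000 = 69,200
  69,200 × 12% = 8,304

Standard income tax:
  22,000 × 15% = 3,300
  21,000 × 24% = 5,040
  54,000 × 37% = 19,980
  700 × 42% = 294
  → 28,614
  Less research credit 9,000 → 19,614

19,614 > 8,304, so the standard income tax governs.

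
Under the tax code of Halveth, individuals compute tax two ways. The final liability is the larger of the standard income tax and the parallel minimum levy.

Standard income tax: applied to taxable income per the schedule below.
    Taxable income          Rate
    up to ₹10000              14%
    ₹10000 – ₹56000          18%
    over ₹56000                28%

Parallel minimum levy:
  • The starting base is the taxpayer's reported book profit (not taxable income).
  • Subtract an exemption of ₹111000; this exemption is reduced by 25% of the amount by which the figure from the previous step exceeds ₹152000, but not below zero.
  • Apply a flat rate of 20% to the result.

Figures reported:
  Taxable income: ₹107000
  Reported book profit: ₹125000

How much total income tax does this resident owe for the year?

₹23960

Standard income tax:
  ₹10000 × 14% = ₹1400
  ₹46000 × 18% = ₹8280
  ₹51000 × 28% = ₹14280
  → ₹23960

Parallel minimum levy:
  Base (reported book profit): ₹125000
  Exemption: ₹125000 ≤ ₹152000, so full ₹111000 applies
  Base: ₹125000 − ₹111000 = ₹14000
  ₹14000 × 20% = ₹2800

₹23960 > ₹2800, so the standard income tax governs.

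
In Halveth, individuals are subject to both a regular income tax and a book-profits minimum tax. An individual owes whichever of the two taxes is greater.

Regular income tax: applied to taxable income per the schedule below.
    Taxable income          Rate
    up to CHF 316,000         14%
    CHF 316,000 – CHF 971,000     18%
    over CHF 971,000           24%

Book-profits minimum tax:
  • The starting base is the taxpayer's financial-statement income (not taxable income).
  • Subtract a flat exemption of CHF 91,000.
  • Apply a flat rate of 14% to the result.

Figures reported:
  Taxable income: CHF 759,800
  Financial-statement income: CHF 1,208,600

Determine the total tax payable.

CHF 156,464

Book-profits minimum tax:
  Base (financial-statement income): CHF 1,208,600
  Less exemption CHF 91,000 → base CHF 1,117,600
  CHF 1,117,600 × 14% = CHF 156,464

Regular income tax:
  CHF 316,000 × 14% = CHF 44,240
  CHF 443,800 × 18% = CHF 79,884
  → CHF 124,124

CHF 156,464 > CHF 124,124, so the book-profits minimum tax is the binding amount.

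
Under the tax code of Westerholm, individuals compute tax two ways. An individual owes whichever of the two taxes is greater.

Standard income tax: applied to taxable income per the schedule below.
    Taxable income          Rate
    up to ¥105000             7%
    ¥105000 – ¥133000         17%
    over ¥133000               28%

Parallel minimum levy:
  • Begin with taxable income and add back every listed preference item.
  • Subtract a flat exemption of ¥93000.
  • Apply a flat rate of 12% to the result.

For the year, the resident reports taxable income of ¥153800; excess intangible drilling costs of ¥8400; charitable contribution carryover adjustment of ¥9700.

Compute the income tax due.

Standard income tax:
  ¥105000 × 7% = ¥7350
  ¥28000 × 17% = ¥4760
  ¥20800 × 28% = ¥5824
  → ¥17934

Parallel minimum levy:
  Adjusted income: ¥153800 + ¥8400 + ¥9700 = ¥171900
  Less exemption ¥93000 → base ¥78900
  ¥78900 × 12% = ¥9468

¥17934 > ¥9468, so the standard income tax governs.

¥17934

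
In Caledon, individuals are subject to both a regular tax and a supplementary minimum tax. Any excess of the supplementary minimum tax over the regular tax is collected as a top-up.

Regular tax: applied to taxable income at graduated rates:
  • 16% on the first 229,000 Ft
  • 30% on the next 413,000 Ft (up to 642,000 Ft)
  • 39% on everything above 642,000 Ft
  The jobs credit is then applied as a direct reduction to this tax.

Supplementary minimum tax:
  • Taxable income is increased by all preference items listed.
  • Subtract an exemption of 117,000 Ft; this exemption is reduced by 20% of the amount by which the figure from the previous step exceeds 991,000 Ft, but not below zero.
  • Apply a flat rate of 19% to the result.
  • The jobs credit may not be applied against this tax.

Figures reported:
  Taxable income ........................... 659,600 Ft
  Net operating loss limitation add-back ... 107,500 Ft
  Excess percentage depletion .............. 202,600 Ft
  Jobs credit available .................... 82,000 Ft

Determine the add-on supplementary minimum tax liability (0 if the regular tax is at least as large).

76,609 Ft

Regular tax:
  229,000 Ft × 16% = 36,640 Ft
  413,000 Ft × 30% = 123,900 Ft
  17,600 Ft × 39% = 6,864 Ft
  → 167,404 Ft
  Less jobs credit 82,000 Ft → 85,404 Ft

Supplementary minimum tax:
  Adjusted income: 659,600 Ft + 107,500 Ft + 202,600 Ft = 969,700 Ft
  Exemption: 969,700 Ft ≤ 991,000 Ft, so full 117,000 Ft applies
  Base: 969,700 Ft − 117,000 Ft = 852,700 Ft
  852,700 Ft × 19% = 162,013 Ft

Excess of supplementary minimum tax over regular tax: 162,013 Ft − 85,404 Ft = 76,609 Ft.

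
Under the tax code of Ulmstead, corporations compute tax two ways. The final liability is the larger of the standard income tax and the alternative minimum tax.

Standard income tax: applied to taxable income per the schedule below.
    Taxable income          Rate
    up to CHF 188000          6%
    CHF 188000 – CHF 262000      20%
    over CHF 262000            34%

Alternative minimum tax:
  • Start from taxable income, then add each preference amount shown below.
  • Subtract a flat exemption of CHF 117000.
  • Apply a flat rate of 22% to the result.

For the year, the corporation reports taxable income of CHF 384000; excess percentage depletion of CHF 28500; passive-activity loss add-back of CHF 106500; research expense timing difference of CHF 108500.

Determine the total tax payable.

CHF 112310

Standard income tax:
  CHF 188000 × 6% = CHF 11280
  CHF 74000 × 20% = CHF 14800
  CHF 122000 × 34% = CHF 41480
  → CHF 67560

Alternative minimum tax:
  Adjusted income: CHF 384000 + CHF 28500 + CHF 106500 + CHF 108500 = CHF 627500
  Less exemption CHF 117000 → base CHF 510500
  CHF 510500 × 22% = CHF 112310

CHF 112310 > CHF 67560, so the alternative minimum tax is the binding amount.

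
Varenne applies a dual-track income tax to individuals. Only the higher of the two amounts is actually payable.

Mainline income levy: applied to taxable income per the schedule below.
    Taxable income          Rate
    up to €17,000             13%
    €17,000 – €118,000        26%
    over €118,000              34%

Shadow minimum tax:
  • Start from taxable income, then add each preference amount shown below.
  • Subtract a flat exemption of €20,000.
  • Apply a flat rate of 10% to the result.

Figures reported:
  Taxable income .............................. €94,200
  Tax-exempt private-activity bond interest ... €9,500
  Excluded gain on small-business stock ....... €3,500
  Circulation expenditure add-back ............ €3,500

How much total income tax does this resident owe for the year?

€22,282

Mainline income levy:
  €17,000 × 13% = €2,210
  €77,200 × 26% = €20,072
  → €22,282

Shadow minimum tax:
  Adjusted income: €94,200 + €9,500 + €3,500 + €3,500 = €110,700
  Less exemption €20,000 → base €90,700
  €90,700 × 10% = €9,070

€22,282 > €9,070, so the mainline income levy governs.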